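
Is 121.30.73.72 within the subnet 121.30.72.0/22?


Subnet network: 121.30.72.0
Test IP AND mask: 121.30.72.0
Yes, 121.30.73.72 is in 121.30.72.0/22


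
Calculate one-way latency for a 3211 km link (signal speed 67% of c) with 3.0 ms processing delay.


Speed = 0.67 * 3e5 km/s = 201000 km/s
Propagation delay = 3211 / 201000 = 0.016 s = 15.9751 ms
Processing delay = 3.0 ms
Total one-way latency = 18.9751 ms


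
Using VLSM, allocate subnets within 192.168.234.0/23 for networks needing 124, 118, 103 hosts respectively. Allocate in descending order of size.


124 hosts -> /25 (126 usable): 192.168.234.0/25
118 hosts -> /25 (126 usable): 192.168.234.128/25
103 hosts -> /25 (126 usable): 192.168.235.0/25
Allocation: 192.168.234.0/25 (124 hosts, 126 usable); 192.168.234.128/25 (118 hosts, 126 usable); 192.168.235.0/25 (103 hosts, 126 usable)


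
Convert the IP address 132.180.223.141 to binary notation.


132 = 10000100
180 = 10110100
223 = 11011111
141 = 10001101
Binary: 10000100.10110100.11011111.10001101


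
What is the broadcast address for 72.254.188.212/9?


Network: 72.128.0.0/9
Host bits = 23
Set all host bits to 1:
Broadcast: 72.255.255.255


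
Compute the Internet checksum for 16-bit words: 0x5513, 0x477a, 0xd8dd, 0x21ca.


Sum all words (with carry folding):
+ 0x5513 = 0x5513
+ 0x477a = 0x9c8d
+ 0xd8dd = 0x756b
+ 0x21ca = 0x9735
One's complement: ~0x9735
Checksum = 0x68ca


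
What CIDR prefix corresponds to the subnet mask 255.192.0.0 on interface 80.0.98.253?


Binary: 11111111.11000000.00000000.00000000
Count leading 1s
Prefix: /10


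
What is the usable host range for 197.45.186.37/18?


Network: 197.45.128.0
Broadcast: 197.45.191.255
First usable = network + 1
Last usable = broadcast - 1
Range: 197.45.128.1 to 197.45.191.254


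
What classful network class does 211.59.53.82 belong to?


First octet: 211
Binary: 11010011
110xxxxx -> Class C (192-223)
Class C, default mask 255.255.255.0 (/24)


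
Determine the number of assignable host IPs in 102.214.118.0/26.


Host bits = 32 - 26 = 6
Total addresses = 2^6 = 64
Usable = total - 2 (network and broadcast)
Usable hosts: 62


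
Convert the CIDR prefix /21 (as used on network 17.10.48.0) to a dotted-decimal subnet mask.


/21 means 21 network bits, 11 host bits
Binary: 11111111111111111111100000000000
Mask: 255.255.248.0


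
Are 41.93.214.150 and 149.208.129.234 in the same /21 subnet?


Mask: 255.255.248.0
41.93.214.150 AND mask = 41.93.208.0
149.208.129.234 AND mask = 149.208.128.0
No, different subnets (41.93.208.0 vs 149.208.128.0)


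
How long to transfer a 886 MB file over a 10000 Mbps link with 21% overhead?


Effective throughput = 10000 * (1 - 21/100) = 7900 Mbps
File size in Mb = 886 * 8 = 7088 Mb
Time = 7088 / 7900
Time = 0.8972 seconds


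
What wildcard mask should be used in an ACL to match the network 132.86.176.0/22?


Subnet mask: 255.255.252.0
Wildcard = 255.255.255.255 - subnet mask
255 - 255 = 0
255 - 255 = 0
255 - 252 = 3
255 - 0 = 255
Wildcard: 0.0.3.255


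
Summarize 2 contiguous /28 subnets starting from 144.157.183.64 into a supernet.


Original prefix: /28
Number of subnets: 2 = 2^1
New prefix = 28 - 1 = 27
Supernet: 144.157.183.64/27


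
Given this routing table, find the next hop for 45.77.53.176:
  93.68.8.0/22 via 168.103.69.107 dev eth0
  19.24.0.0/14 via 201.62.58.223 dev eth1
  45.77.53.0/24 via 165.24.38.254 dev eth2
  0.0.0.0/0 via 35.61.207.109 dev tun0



Longest prefix match for 45.77.53.176:
  /22 93.68.8.0: no
  /14 19.24.0.0: no
  /24 45.77.53.0: MATCH
  /0 0.0.0.0: MATCH
Selected: next-hop 165.24.38.254 via eth2 (matched /24)


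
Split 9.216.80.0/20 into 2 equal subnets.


New prefix = 20 + 1 = 21
Each subnet has 2048 addresses
  9.216.80.0/21
  9.216.88.0/21
Subnets: 9.216.80.0/21, 9.216.88.0/21


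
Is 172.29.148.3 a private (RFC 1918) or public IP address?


RFC 1918 private ranges:
  10.0.0.0/8 (10.0.0.0 - 10.255.255.255)
  172.16.0.0/12 (172.16.0.0 - 172.31.255.255)
  192.168.0.0/16 (192.168.0.0 - 192.168.255.255)
Private (in 172.16.0.0/12)


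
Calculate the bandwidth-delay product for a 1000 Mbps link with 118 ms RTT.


BDP = bandwidth * RTT
= 1000 Mbps * 118 ms
= 1000 * 1e6 * 118 / 1000 bits
= 118000000 bits
= 14750000 bytes
= 14404.2969 KB
BDP = 118000000 bits (14750000 bytes)


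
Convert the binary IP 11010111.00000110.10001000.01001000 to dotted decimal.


11010111 = 215
00000110 = 6
10001000 = 136
01001000 = 72
IP: 215.6.136.72


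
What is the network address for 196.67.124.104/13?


IP:   11000100.01000011.01111100.01101000
Mask: 11111111.11111000.00000000.00000000
AND operation:
Net:  11000100.01000000.00000000.00000000
Network: 196.64.0.0/13


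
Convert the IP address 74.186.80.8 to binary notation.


74 = 01001010
186 = 10111010
80 = 01010000
8 = 00001000
Binary: 01001010.10111010.01010000.00001000


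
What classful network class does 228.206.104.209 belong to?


First octet: 228
Binary: 11100100
1110xxxx -> Class D (224-239)
Class D (multicast), default mask N/A


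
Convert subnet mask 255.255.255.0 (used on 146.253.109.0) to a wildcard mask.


Subnet mask: 255.255.255.0
Wildcard = 255.255.255.255 - subnet mask
255 - 255 = 0
255 - 255 = 0
255 - 255 = 0
255 - 0 = 255
Wildcard: 0.0.0.255


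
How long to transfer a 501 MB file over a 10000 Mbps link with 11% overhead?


Effective throughput = 10000 * (1 - 11/100) = 8900 Mbps
File size in Mb = 501 * 8 = 4008 Mb
Time = 4008 / 8900
Time = 0.4503 seconds


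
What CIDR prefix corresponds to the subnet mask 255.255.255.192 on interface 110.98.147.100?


Binary: 11111111.11111111.11111111.11000000
Count leading 1s
Prefix: /26


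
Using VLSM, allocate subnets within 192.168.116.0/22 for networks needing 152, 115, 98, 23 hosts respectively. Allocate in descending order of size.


152 hosts -> /24 (254 usable): 192.168.116.0/24
115 hosts -> /25 (126 usable): 192.168.117.0/25
98 hosts -> /25 (126 usable): 192.168.117.128/25
23 hosts -> /27 (30 usable): 192.168.118.0/27
Allocation: 192.168.116.0/24 (152 hosts, 254 usable); 192.168.117.0/25 (115 hosts, 126 usable); 192.168.117.128/25 (98 hosts, 126 usable); 192.168.118.0/27 (23 hosts, 30 usable)


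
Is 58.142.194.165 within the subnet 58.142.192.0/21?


Subnet network: 58.142.192.0
Test IP AND mask: 58.142.192.0
Yes, 58.142.194.165 is in 58.142.192.0/21


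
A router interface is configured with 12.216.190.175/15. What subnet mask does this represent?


/15 means 15 network bits, 17 host bits
Binary: 11111111111111100000000000000000
Mask: 255.254.0.0


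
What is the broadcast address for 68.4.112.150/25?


Network: 68.4.112.128/25
Host bits = 7
Set all host bits to 1:
Broadcast: 68.4.112.255


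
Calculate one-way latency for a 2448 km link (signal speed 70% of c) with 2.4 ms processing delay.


Speed = 0.7 * 3e5 km/s = 210000 km/s
Propagation delay = 2448 / 210000 = 0.0117 s = 11.6571 ms
Processing delay = 2.4 ms
Total one-way latency = 14.0571 ms


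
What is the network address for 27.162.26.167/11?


IP:   00011011.10100010.00011010.10100111
Mask: 11111111.11100000.00000000.00000000
AND operation:
Net:  00011011.10100000.00000000.00000000
Network: 27.160.0.0/11


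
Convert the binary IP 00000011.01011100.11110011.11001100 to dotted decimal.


00000011 = 3
01011100 = 92
11110011 = 243
11001100 = 204
IP: 3.92.243.204


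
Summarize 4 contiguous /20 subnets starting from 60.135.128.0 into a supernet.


Original prefix: /20
Number of subnets: 4 = 2^2
New prefix = 20 - 2 = 18
Supernet: 60.135.128.0/18


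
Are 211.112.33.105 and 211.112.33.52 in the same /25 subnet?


Mask: 255.255.255.128
211.112.33.105 AND mask = 211.112.33.0
211.112.33.52 AND mask = 211.112.33.0
Yes, same subnet (211.112.33.0)


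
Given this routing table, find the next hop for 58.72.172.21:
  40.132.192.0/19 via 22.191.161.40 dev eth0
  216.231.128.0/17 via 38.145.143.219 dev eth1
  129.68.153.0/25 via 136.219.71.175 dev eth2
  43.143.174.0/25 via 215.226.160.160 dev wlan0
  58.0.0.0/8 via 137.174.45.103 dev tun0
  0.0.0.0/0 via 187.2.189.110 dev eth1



Longest prefix match for 58.72.172.21:
  /19 40.132.192.0: no
  /17 216.231.128.0: no
  /25 129.68.153.0: no
  /25 43.143.174.0: no
  /8 58.0.0.0: MATCH
  /0 0.0.0.0: MATCH
Selected: next-hop 137.174.45.103 via tun0 (matched /8)


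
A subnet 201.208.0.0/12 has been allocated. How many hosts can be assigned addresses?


Host bits = 32 - 12 = 20
Total addresses = 2^20 = 1048576
Usable = total - 2 (network and broadcast)
Usable hosts: 1048574


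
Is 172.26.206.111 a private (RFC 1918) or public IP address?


RFC 1918 private ranges:
  10.0.0.0/8 (10.0.0.0 - 10.255.255.255)
  172.16.0.0/12 (172.16.0.0 - 172.31.255.255)
  192.168.0.0/16 (192.168.0.0 - 192.168.255.255)
Private (in 172.16.0.0/12)


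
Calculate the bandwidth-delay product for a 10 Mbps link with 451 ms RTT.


BDP = bandwidth * RTT
= 10 Mbps * 451 ms
= 10 * 1e6 * 451 / 1000 bits
= 4510000 bits
= 563750 bytes
= 550.5371 KB
BDP = 4510000 bits (563750 bytes)


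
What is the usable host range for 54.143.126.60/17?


Network: 54.143.0.0
Broadcast: 54.143.127.255
First usable = network + 1
Last usable = broadcast - 1
Range: 54.143.0.1 to 54.143.127.254


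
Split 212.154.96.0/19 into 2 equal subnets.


New prefix = 19 + 1 = 20
Each subnet has 4096 addresses
  212.154.96.0/20
  212.154.112.0/20
Subnets: 212.154.96.0/20, 212.154.112.0/20


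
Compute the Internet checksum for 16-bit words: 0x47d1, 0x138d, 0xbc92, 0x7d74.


Sum all words (with carry folding):
+ 0x47d1 = 0x47d1
+ 0x138d = 0x5b5e
+ 0xbc92 = 0x17f1
+ 0x7d74 = 0x9565
One's complement: ~0x9565
Checksum = 0x6a9a


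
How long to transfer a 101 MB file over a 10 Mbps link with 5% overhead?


Effective throughput = 10 * (1 - 5/100) = 9.5 Mbps
File size in Mb = 101 * 8 = 808 Mb
Time = 808 / 9.5
Time = 85.0526 seconds


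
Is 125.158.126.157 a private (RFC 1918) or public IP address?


RFC 1918 private ranges:
  10.0.0.0/8 (10.0.0.0 - 10.255.255.255)
  172.16.0.0/12 (172.16.0.0 - 172.31.255.255)
  192.168.0.0/16 (192.168.0.0 - 192.168.255.255)
Public (not in any RFC 1918 range)


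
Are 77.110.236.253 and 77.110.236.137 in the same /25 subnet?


Mask: 255.255.255.128
77.110.236.253 AND mask = 77.110.236.128
77.110.236.137 AND mask = 77.110.236.128
Yes, same subnet (77.110.236.128)


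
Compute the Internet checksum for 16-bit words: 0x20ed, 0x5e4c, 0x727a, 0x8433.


Sum all words (with carry folding):
+ 0x20ed = 0x20ed
+ 0x5e4c = 0x7f39
+ 0x727a = 0xf1b3
+ 0x8433 = 0x75e7
One's complement: ~0x75e7
Checksum = 0x8a18


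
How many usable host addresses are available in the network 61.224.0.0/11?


Host bits = 32 - 11 = 21
Total addresses = 2^21 = 2097152
Usable = total - 2 (network and broadcast)
Usable hosts: 2097150


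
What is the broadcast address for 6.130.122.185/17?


Network: 6.130.0.0/17
Host bits = 15
Set all host bits to 1:
Broadcast: 6.130.127.255


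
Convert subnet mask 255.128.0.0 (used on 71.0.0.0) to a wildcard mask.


Subnet mask: 255.128.0.0
Wildcard = 255.255.255.255 - subnet mask
255 - 255 = 0
255 - 128 = 127
255 - 0 = 255
255 - 0 = 255
Wildcard: 0.127.255.255


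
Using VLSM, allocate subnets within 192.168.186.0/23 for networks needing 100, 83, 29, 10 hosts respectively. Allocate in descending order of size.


100 hosts -> /25 (126 usable): 192.168.186.0/25
83 hosts -> /25 (126 usable): 192.168.186.128/25
29 hosts -> /27 (30 usable): 192.168.187.0/27
10 hosts -> /28 (14 usable): 192.168.187.32/28
Allocation: 192.168.186.0/25 (100 hosts, 126 usable); 192.168.186.128/25 (83 hosts, 126 usable); 192.168.187.0/27 (29 hosts, 30 usable); 192.168.187.32/28 (10 hosts, 14 usable)


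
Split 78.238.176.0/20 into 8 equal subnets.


New prefix = 20 + 3 = 23
Each subnet has 512 addresses
  78.238.176.0/23
  78.238.178.0/23
  78.238.180.0/23
  78.238.182.0/23
  78.238.184.0/23
  78.238.186.0/23
  78.238.188.0/23
  78.238.190.0/23
Subnets: 78.238.176.0/23, 78.238.178.0/23, 78.238.180.0/23, 78.238.182.0/23, 78.238.184.0/23, 78.238.186.0/23, 78.238.188.0/23, 78.238.190.0/23


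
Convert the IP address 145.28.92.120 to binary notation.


145 = 10010001
28 = 00011100
92 = 01011100
120 = 01111000
Binary: 10010001.00011100.01011100.01111000


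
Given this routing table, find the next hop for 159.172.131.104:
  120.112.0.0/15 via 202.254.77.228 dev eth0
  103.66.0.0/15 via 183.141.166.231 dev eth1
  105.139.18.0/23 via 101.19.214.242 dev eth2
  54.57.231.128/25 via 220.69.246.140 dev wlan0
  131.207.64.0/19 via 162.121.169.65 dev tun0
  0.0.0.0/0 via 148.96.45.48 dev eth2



Longest prefix match for 159.172.131.104:
  /15 120.112.0.0: no
  /15 103.66.0.0: no
  /23 105.139.18.0: no
  /25 54.57.231.128: no
  /19 131.207.64.0: no
  /0 0.0.0.0: MATCH
Selected: next-hop 148.96.45.48 via eth2 (matched /0)


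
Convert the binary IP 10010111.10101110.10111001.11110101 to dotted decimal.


10010111 = 151
10101110 = 174
10111001 = 185
11110101 = 245
IP: 151.174.185.245


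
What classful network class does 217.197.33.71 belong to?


First octet: 217
Binary: 11011001
110xxxxx -> Class C (192-223)
Class C, default mask 255.255.255.0 (/24)


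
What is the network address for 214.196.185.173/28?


IP:   11010110.11000100.10111001.10101101
Mask: 11111111.11111111.11111111.11110000
AND operation:
Net:  11010110.11000100.10111001.10100000
Network: 214.196.185.160/28


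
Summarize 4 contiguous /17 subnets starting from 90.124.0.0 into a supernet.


Original prefix: /17
Number of subnets: 4 = 2^2
New prefix = 17 - 2 = 15
Supernet: 90.124.0.0/15


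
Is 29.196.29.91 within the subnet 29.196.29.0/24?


Subnet network: 29.196.29.0
Test IP AND mask: 29.196.29.0
Yes, 29.196.29.91 is in 29.196.29.0/24


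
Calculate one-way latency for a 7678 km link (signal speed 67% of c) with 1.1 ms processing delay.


Speed = 0.67 * 3e5 km/s = 201000 km/s
Propagation delay = 7678 / 201000 = 0.0382 s = 38.199 ms
Processing delay = 1.1 ms
Total one-way latency = 39.299 ms


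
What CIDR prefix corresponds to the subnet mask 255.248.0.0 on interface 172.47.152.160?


Binary: 11111111.11111000.00000000.00000000
Count leading 1s
Prefix: /13


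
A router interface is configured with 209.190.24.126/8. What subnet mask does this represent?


/8 means 8 network bits, 24 host bits
Binary: 11111111000000000000000000000000
Mask: 255.0.0.0


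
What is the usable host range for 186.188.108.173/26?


Network: 186.188.108.128
Broadcast: 186.188.108.191
First usable = network + 1
Last usable = broadcast - 1
Range: 186.188.108.129 to 186.188.108.190


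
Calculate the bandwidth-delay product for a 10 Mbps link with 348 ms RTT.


BDP = bandwidth * RTT
= 10 Mbps * 348 ms
= 10 * 1e6 * 348 / 1000 bits
= 3480000 bits
= 435000 bytes
= 424.8047 KB
BDP = 3480000 bits (435000 bytes)


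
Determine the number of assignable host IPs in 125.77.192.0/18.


Host bits = 32 - 18 = 14
Total addresses = 2^14 = 16384
Usable = total - 2 (network and broadcast)
Usable hosts: 16382


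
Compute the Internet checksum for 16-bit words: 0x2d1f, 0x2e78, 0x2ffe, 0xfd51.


Sum all words (with carry folding):
+ 0x2d1f = 0x2d1f
+ 0x2e78 = 0x5b97
+ 0x2ffe = 0x8b95
+ 0xfd51 = 0x88e7
One's complement: ~0x88e7
Checksum = 0x7718


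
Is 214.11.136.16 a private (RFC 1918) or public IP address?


RFC 1918 private ranges:
  10.0.0.0/8 (10.0.0.0 - 10.255.255.255)
  172.16.0.0/12 (172.16.0.0 - 172.31.255.255)
  192.168.0.0/16 (192.168.0.0 - 192.168.255.255)
Public (not in any RFC 1918 range)


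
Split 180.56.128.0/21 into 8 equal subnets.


New prefix = 21 + 3 = 24
Each subnet has 256 addresses
  180.56.128.0/24
  180.56.129.0/24
  180.56.130.0/24
  180.56.131.0/24
  180.56.132.0/24
  180.56.133.0/24
  180.56.134.0/24
  180.56.135.0/24
Subnets: 180.56.128.0/24, 180.56.129.0/24, 180.56.130.0/24, 180.56.131.0/24, 180.56.132.0/24, 180.56.133.0/24, 180.56.134.0/24, 180.56.135.0/24


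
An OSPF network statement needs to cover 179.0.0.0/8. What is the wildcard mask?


Subnet mask: 255.0.0.0
Wildcard = 255.255.255.255 - subnet mask
255 - 255 = 0
255 - 0 = 255
255 - 0 = 255
255 - 0 = 255
Wildcard: 0.255.255.255


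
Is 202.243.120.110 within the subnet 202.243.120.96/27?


Subnet network: 202.243.120.96
Test IP AND mask: 202.243.120.96
Yes, 202.243.120.110 is in 202.243.120.96/27


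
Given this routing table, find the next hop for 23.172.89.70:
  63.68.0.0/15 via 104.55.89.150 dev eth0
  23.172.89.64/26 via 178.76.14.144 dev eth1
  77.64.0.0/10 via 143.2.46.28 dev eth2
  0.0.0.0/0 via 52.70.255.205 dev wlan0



Longest prefix match for 23.172.89.70:
  /15 63.68.0.0: no
  /26 23.172.89.64: MATCH
  /10 77.64.0.0: no
  /0 0.0.0.0: MATCH
Selected: next-hop 178.76.14.144 via eth1 (matched /26)


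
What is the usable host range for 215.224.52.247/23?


Network: 215.224.52.0
Broadcast: 215.224.53.255
First usable = network + 1
Last usable = broadcast - 1
Range: 215.224.52.1 to 215.224.53.254


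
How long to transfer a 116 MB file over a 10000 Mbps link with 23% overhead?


Effective throughput = 10000 * (1 - 23/100) = 7700 Mbps
File size in Mb = 116 * 8 = 928 Mb
Time = 928 / 7700
Time = 0.1205 seconds


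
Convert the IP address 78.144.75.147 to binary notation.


78 = 01001110
144 = 10010000
75 = 01001011
147 = 10010011
Binary: 01001110.10010000.01001011.10010011


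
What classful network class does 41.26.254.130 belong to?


First octet: 41
Binary: 00101001
0xxxxxxx -> Class A (1-126)
Class A, default mask 255.0.0.0 (/8)


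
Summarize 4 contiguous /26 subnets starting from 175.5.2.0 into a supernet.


Original prefix: /26
Number of subnets: 4 = 2^2
New prefix = 26 - 2 = 24
Supernet: 175.5.2.0/24


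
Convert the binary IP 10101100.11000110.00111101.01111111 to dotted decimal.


10101100 = 172
11000110 = 198
00111101 = 61
01111111 = 127
IP: 172.198.61.127


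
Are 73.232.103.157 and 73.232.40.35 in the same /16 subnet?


Mask: 255.255.0.0
73.232.103.157 AND mask = 73.232.0.0
73.232.40.35 AND mask = 73.232.0.0
Yes, same subnet (73.232.0.0)


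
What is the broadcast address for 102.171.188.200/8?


Network: 102.0.0.0/8
Host bits = 24
Set all host bits to 1:
Broadcast: 102.255.255.255


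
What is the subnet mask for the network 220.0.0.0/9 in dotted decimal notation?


/9 means 9 network bits, 23 host bits
Binary: 11111111100000000000000000000000
Mask: 255.128.0.0


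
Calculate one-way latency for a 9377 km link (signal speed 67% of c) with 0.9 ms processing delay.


Speed = 0.67 * 3e5 km/s = 201000 km/s
Propagation delay = 9377 / 201000 = 0.0467 s = 46.6517 ms
Processing delay = 0.9 ms
Total one-way latency = 47.5517 ms


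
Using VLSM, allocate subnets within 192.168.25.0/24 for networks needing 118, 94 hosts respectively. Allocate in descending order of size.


118 hosts -> /25 (126 usable): 192.168.25.0/25
94 hosts -> /25 (126 usable): 192.168.25.128/25
Allocation: 192.168.25.0/25 (118 hosts, 126 usable); 192.168.25.128/25 (94 hosts, 126 usable)


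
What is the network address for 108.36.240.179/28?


IP:   01101100.00100100.11110000.10110011
Mask: 11111111.11111111.11111111.11110000
AND operation:
Net:  01101100.00100100.11110000.10110000
Network: 108.36.240.176/28


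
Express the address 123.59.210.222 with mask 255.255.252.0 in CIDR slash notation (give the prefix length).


Binary: 11111111.11111111.11111100.00000000
Count leading 1s
Prefix: /22


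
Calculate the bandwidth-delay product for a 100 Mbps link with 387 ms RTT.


BDP = bandwidth * RTT
= 100 Mbps * 387 ms
= 100 * 1e6 * 387 / 1000 bits
= 38700000 bits
= 4837500 bytes
= 4724.1211 KB
BDP = 38700000 bits (4837500 bytes)


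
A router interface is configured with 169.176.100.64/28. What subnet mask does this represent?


/28 means 28 network bits, 4 host bits
Binary: 11111111111111111111111111110000
Mask: 255.255.255.240


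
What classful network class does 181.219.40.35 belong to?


First octet: 181
Binary: 10110101
10xxxxxx -> Class B (128-191)
Class B, default mask 255.255.0.0 (/16)


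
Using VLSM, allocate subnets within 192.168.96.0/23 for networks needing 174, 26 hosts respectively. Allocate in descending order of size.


174 hosts -> /24 (254 usable): 192.168.96.0/24
26 hosts -> /27 (30 usable): 192.168.97.0/27
Allocation: 192.168.96.0/24 (174 hosts, 254 usable); 192.168.97.0/27 (26 hosts, 30 usable)


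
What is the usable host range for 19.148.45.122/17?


Network: 19.148.0.0
Broadcast: 19.148.127.255
First usable = network + 1
Last usable = broadcast - 1
Range: 19.148.0.1 to 19.148.127.254


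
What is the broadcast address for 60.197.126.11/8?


Network: 60.0.0.0/8
Host bits = 24
Set all host bits to 1:
Broadcast: 60.255.255.255


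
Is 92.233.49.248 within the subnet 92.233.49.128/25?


Subnet network: 92.233.49.128
Test IP AND mask: 92.233.49.128
Yes, 92.233.49.248 is in 92.233.49.128/25


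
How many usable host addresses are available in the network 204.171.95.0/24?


Host bits = 32 - 24 = 8
Total addresses = 2^8 = 256
Usable = total - 2 (network and broadcast)
Usable hosts: 254


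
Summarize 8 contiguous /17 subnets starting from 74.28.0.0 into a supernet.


Original prefix: /17
Number of subnets: 8 = 2^3
New prefix = 17 - 3 = 14
Supernet: 74.28.0.0/14


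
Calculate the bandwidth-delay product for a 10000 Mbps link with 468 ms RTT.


BDP = bandwidth * RTT
= 10000 Mbps * 468 ms
= 10000 * 1e6 * 468 / 1000 bits
= 4680000000 bits
= 585000000 bytes
= 571289.0625 KB
BDP = 4680000000 bits (585000000 bytes)


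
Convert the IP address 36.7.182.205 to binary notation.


36 = 00100100
7 = 00000111
182 = 10110110
205 = 11001101
Binary: 00100100.00000111.10110110.11001101


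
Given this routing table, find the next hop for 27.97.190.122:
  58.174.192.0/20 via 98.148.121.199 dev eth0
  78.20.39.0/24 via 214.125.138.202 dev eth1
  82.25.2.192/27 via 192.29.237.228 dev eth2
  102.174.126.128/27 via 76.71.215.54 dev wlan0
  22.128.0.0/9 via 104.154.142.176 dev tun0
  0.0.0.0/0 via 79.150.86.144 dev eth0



Longest prefix match for 27.97.190.122:
  /20 58.174.192.0: no
  /24 78.20.39.0: no
  /27 82.25.2.192: no
  /27 102.174.126.128: no
  /9 22.128.0.0: no
  /0 0.0.0.0: MATCH
Selected: next-hop 79.150.86.144 via eth0 (matched /0)


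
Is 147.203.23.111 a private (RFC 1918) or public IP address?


RFC 1918 private ranges:
  10.0.0.0/8 (10.0.0.0 - 10.255.255.255)
  172.16.0.0/12 (172.16.0.0 - 172.31.255.255)
  192.168.0.0/16 (192.168.0.0 - 192.168.255.255)
Public (not in any RFC 1918 range)


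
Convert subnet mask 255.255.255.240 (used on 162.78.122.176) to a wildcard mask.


Subnet mask: 255.255.255.240
Wildcard = 255.255.255.255 - subnet mask
255 - 255 = 0
255 - 255 = 0
255 - 255 = 0
255 - 240 = 15
Wildcard: 0.0.0.15


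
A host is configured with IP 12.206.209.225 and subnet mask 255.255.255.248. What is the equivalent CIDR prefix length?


Binary: 11111111.11111111.11111111.11111000
Count leading 1s
Prefix: /29


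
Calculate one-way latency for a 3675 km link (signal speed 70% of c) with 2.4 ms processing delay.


Speed = 0.7 * 3e5 km/s = 210000 km/s
Propagation delay = 3675 / 210000 = 0.0175 s = 17.5 ms
Processing delay = 2.4 ms
Total one-way latency = 19.9 ms


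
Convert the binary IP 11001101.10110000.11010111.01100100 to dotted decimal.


11001101 = 205
10110000 = 176
11010111 = 215
01100100 = 100
IP: 205.176.215.100


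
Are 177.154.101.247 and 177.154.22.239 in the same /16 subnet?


Mask: 255.255.0.0
177.154.101.247 AND mask = 177.154.0.0
177.154.22.239 AND mask = 177.154.0.0
Yes, same subnet (177.154.0.0)


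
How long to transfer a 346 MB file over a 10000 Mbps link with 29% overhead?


Effective throughput = 10000 * (1 - 29/100) = 7100 Mbps
File size in Mb = 346 * 8 = 2768 Mb
Time = 2768 / 7100
Time = 0.3899 seconds


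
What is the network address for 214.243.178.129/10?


IP:   11010110.11110011.10110010.10000001
Mask: 11111111.11000000.00000000.00000000
AND operation:
Net:  11010110.11000000.00000000.00000000
Network: 214.192.0.0/10


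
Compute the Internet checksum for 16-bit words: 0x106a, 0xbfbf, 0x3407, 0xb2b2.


Sum all words (with carry folding):
+ 0x106a = 0x106a
+ 0xbfbf = 0xd029
+ 0x3407 = 0x0431
+ 0xb2b2 = 0xb6e3
One's complement: ~0xb6e3
Checksum = 0x491c


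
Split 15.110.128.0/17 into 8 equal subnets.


New prefix = 17 + 3 = 20
Each subnet has 4096 addresses
  15.110.128.0/20
  15.110.144.0/20
  15.110.160.0/20
  15.110.176.0/20
  15.110.192.0/20
  15.110.208.0/20
  15.110.224.0/20
  15.110.240.0/20
Subnets: 15.110.128.0/20, 15.110.144.0/20, 15.110.160.0/20, 15.110.176.0/20, 15.110.192.0/20, 15.110.208.0/20, 15.110.224.0/20, 15.110.240.0/20


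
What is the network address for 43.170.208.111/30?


IP:   00101011.10101010.11010000.01101111
Mask: 11111111.11111111.11111111.11111100
AND operation:
Net:  00101011.10101010.11010000.01101100
Network: 43.170.208.108/30


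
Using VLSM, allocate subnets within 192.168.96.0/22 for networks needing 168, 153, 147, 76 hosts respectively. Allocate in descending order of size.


168 hosts -> /24 (254 usable): 192.168.96.0/24
153 hosts -> /24 (254 usable): 192.168.97.0/24
147 hosts -> /24 (254 usable): 192.168.98.0/24
76 hosts -> /25 (126 usable): 192.168.99.0/25
Allocation: 192.168.96.0/24 (168 hosts, 254 usable); 192.168.97.0/24 (153 hosts, 254 usable); 192.168.98.0/24 (147 hosts, 254 usable); 192.168.99.0/25 (76 hosts, 126 usable)


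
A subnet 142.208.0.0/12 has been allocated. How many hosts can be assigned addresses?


Host bits = 32 - 12 = 20
Total addresses = 2^20 = 1048576
Usable = total - 2 (network and broadcast)
Usable hosts: 1048574


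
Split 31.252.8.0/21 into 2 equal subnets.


New prefix = 21 + 1 = 22
Each subnet has 1024 addresses
  31.252.8.0/22
  31.252.12.0/22
Subnets: 31.252.8.0/22, 31.252.12.0/22


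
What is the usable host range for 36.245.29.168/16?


Network: 36.245.0.0
Broadcast: 36.245.255.255
First usable = network + 1
Last usable = broadcast - 1
Range: 36.245.0.1 to 36.245.255.254


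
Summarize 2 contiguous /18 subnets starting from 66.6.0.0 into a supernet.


Original prefix: /18
Number of subnets: 2 = 2^1
New prefix = 18 - 1 = 17
Supernet: 66.6.0.0/17


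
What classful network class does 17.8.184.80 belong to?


First octet: 17
Binary: 00010001
0xxxxxxx -> Class A (1-126)
Class A, default mask 255.0.0.0 (/8)


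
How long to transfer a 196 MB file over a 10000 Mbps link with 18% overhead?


Effective throughput = 10000 * (1 - 18/100) = 8200 Mbps
File size in Mb = 196 * 8 = 1568 Mb
Time = 1568 / 8200
Time = 0.1912 seconds


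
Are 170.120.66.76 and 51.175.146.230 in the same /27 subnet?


Mask: 255.255.255.224
170.120.66.76 AND mask = 170.120.66.64
51.175.146.230 AND mask = 51.175.146.224
No, different subnets (170.120.66.64 vs 51.175.146.224)


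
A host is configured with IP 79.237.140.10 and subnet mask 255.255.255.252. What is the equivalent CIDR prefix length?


Binary: 11111111.11111111.11111111.11111100
Count leading 1s
Prefix: /30


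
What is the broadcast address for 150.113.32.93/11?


Network: 150.96.0.0/11
Host bits = 21
Set all host bits to 1:
Broadcast: 150.127.255.255


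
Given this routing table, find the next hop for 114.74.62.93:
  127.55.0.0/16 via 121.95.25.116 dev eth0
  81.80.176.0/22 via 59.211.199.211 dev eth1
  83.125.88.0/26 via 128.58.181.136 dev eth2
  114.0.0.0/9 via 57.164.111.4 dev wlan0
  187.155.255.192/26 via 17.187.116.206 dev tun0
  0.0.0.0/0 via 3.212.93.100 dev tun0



Longest prefix match for 114.74.62.93:
  /16 127.55.0.0: no
  /22 81.80.176.0: no
  /26 83.125.88.0: no
  /9 114.0.0.0: MATCH
  /26 187.155.255.192: no
  /0 0.0.0.0: MATCH
Selected: next-hop 57.164.111.4 via wlan0 (matched /9)


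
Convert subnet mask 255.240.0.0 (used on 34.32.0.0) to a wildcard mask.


Subnet mask: 255.240.0.0
Wildcard = 255.255.255.255 - subnet mask
255 - 255 = 0
255 - 240 = 15
255 - 0 = 255
255 - 0 = 255
Wildcard: 0.15.255.255


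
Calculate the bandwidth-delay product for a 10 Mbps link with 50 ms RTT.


BDP = bandwidth * RTT
= 10 Mbps * 50 ms
= 10 * 1e6 * 50 / 1000 bits
= 500000 bits
= 62500 bytes
= 61.0352 KB
BDP = 500000 bits (62500 bytes)


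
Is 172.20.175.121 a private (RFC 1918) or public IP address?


RFC 1918 private ranges:
  10.0.0.0/8 (10.0.0.0 - 10.255.255.255)
  172.16.0.0/12 (172.16.0.0 - 172.31.255.255)
  192.168.0.0/16 (192.168.0.0 - 192.168.255.255)
Private (in 172.16.0.0/12)


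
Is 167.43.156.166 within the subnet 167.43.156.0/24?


Subnet network: 167.43.156.0
Test IP AND mask: 167.43.156.0
Yes, 167.43.156.166 is in 167.43.156.0/24


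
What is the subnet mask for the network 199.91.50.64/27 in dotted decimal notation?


/27 means 27 network bits, 5 host bits
Binary: 11111111111111111111111111100000
Mask: 255.255.255.224


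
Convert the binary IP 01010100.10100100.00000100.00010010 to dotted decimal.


01010100 = 84
10100100 = 164
00000100 = 4
00010010 = 18
IP: 84.164.4.18


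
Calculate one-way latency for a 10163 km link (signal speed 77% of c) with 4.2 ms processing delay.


Speed = 0.77 * 3e5 km/s = 231000 km/s
Propagation delay = 10163 / 231000 = 0.044 s = 43.9957 ms
Processing delay = 4.2 ms
Total one-way latency = 48.1957 ms


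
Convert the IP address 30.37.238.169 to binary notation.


30 = 00011110
37 = 00100101
238 = 11101110
169 = 10101001
Binary: 00011110.00100101.11101110.10101001


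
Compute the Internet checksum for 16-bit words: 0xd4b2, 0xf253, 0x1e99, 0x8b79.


Sum all words (with carry folding):
+ 0xd4b2 = 0xd4b2
+ 0xf253 = 0xc706
+ 0x1e99 = 0xe59f
+ 0x8b79 = 0x7119
One's complement: ~0x7119
Checksum = 0x8ee6


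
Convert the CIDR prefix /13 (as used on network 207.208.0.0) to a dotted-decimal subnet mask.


/13 means 13 network bits, 19 host bits
Binary: 11111111111110000000000000000000
Mask: 255.248.0.0


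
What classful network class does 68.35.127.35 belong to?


First octet: 68
Binary: 01000100
0xxxxxxx -> Class A (1-126)
Class A, default mask 255.0.0.0 (/8)


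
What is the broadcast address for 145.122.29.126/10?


Network: 145.64.0.0/10
Host bits = 22
Set all host bits to 1:
Broadcast: 145.127.255.255


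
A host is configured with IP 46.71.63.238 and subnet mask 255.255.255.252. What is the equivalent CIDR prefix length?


Binary: 11111111.11111111.11111111.11111100
Count leading 1s
Prefix: /30


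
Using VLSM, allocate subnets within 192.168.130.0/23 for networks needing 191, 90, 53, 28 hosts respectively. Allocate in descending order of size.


191 hosts -> /24 (254 usable): 192.168.130.0/24
90 hosts -> /25 (126 usable): 192.168.131.0/25
53 hosts -> /26 (62 usable): 192.168.131.128/26
28 hosts -> /27 (30 usable): 192.168.131.192/27
Allocation: 192.168.130.0/24 (191 hosts, 254 usable); 192.168.131.0/25 (90 hosts, 126 usable); 192.168.131.128/26 (53 hosts, 62 usable); 192.168.131.192/27 (28 hosts, 30 usable)


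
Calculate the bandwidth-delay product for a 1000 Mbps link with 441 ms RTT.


BDP = bandwidth * RTT
= 1000 Mbps * 441 ms
= 1000 * 1e6 * 441 / 1000 bits
= 441000000 bits
= 55125000 bytes
= 53833.0078 KB
BDP = 441000000 bits (55125000 bytes)


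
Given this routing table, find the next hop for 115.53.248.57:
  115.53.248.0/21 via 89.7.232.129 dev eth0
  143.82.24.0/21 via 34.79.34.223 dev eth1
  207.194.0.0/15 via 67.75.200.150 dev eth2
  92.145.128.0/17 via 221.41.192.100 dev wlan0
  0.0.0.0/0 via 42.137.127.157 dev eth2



Longest prefix match for 115.53.248.57:
  /21 115.53.248.0: MATCH
  /21 143.82.24.0: no
  /15 207.194.0.0: no
  /17 92.145.128.0: no
  /0 0.0.0.0: MATCH
Selected: next-hop 89.7.232.129 via eth0 (matched /21)


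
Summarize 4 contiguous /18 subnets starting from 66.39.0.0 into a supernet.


Original prefix: /18
Number of subnets: 4 = 2^2
New prefix = 18 - 2 = 16
Supernet: 66.39.0.0/16


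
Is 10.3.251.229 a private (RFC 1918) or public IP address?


RFC 1918 private ranges:
  10.0.0.0/8 (10.0.0.0 - 10.255.255.255)
  172.16.0.0/12 (172.16.0.0 - 172.31.255.255)
  192.168.0.0/16 (192.168.0.0 - 192.168.255.255)
Private (in 10.0.0.0/8)


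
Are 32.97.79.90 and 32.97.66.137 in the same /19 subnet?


Mask: 255.255.224.0
32.97.79.90 AND mask = 32.97.64.0
32.97.66.137 AND mask = 32.97.64.0
Yes, same subnet (32.97.64.0)


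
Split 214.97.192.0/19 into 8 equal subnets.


New prefix = 19 + 3 = 22
Each subnet has 1024 addresses
  214.97.192.0/22
  214.97.196.0/22
  214.97.200.0/22
  214.97.204.0/22
  214.97.208.0/22
  214.97.212.0/22
  214.97.216.0/22
  214.97.220.0/22
Subnets: 214.97.192.0/22, 214.97.196.0/22, 214.97.200.0/22, 214.97.204.0/22, 214.97.208.0/22, 214.97.212.0/22, 214.97.216.0/22, 214.97.220.0/22


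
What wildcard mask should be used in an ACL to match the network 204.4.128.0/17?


Subnet mask: 255.255.128.0
Wildcard = 255.255.255.255 - subnet mask
255 - 255 = 0
255 - 255 = 0
255 - 128 = 127
255 - 0 = 255
Wildcard: 0.0.127.255


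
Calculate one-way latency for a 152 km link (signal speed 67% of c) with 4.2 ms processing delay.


Speed = 0.67 * 3e5 km/s = 201000 km/s
Propagation delay = 152 / 201000 = 0.0008 s = 0.7562 ms
Processing delay = 4.2 ms
Total one-way latency = 4.9562 ms


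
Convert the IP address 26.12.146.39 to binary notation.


26 = 00011010
12 = 00001100
146 = 10010010
39 = 00100111
Binary: 00011010.00001100.10010010.00100111


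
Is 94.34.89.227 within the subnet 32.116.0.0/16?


Subnet network: 32.116.0.0
Test IP AND mask: 94.34.0.0
No, 94.34.89.227 is not in 32.116.0.0/16


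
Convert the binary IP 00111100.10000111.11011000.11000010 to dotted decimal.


00111100 = 60
10000111 = 135
11011000 = 216
11000010 = 194
IP: 60.135.216.194


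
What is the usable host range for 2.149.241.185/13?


Network: 2.144.0.0
Broadcast: 2.151.255.255
First usable = network + 1
Last usable = broadcast - 1
Range: 2.144.0.1 to 2.151.255.254


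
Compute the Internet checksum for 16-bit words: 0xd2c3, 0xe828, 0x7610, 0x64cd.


Sum all words (with carry folding):
+ 0xd2c3 = 0xd2c3
+ 0xe828 = 0xbaec
+ 0x7610 = 0x30fd
+ 0x64cd = 0x95ca
One's complement: ~0x95ca
Checksum = 0x6a35


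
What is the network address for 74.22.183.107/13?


IP:   01001010.00010110.10110111.01101011
Mask: 11111111.11111000.00000000.00000000
AND operation:
Net:  01001010.00010000.00000000.00000000
Network: 74.16.0.0/13


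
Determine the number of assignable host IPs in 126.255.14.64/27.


Host bits = 32 - 27 = 5
Total addresses = 2^5 = 32
Usable = total - 2 (network and broadcast)
Usable hosts: 30


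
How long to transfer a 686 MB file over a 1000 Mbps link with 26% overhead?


Effective throughput = 1000 * (1 - 26/100) = 740 Mbps
File size in Mb = 686 * 8 = 5488 Mb
Time = 5488 / 740
Time = 7.4162 seconds


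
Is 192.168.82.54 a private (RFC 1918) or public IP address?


RFC 1918 private ranges:
  10.0.0.0/8 (10.0.0.0 - 10.255.255.255)
  172.16.0.0/12 (172.16.0.0 - 172.31.255.255)
  192.168.0.0/16 (192.168.0.0 - 192.168.255.255)
Private (in 192.168.0.0/16)


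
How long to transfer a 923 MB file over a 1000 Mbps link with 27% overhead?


Effective throughput = 1000 * (1 - 27/100) = 730 Mbps
File size in Mb = 923 * 8 = 7384 Mb
Time = 7384 / 730
Time = 10.1151 seconds


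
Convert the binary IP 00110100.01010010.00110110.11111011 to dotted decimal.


00110100 = 52
01010010 = 82
00110110 = 54
11111011 = 251
IP: 52.82.54.251


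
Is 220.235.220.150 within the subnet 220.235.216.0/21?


Subnet network: 220.235.216.0
Test IP AND mask: 220.235.216.0
Yes, 220.235.220.150 is in 220.235.216.0/21


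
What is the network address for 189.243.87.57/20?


IP:   10111101.11110011.01010111.00111001
Mask: 11111111.11111111.11110000.00000000
AND operation:
Net:  10111101.11110011.01010000.00000000
Network: 189.243.80.0/20


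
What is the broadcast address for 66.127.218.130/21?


Network: 66.127.216.0/21
Host bits = 11
Set all host bits to 1:
Broadcast: 66.127.223.255


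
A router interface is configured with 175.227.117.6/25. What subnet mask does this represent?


/25 means 25 network bits, 7 host bits
Binary: 11111111111111111111111110000000
Mask: 255.255.255.128


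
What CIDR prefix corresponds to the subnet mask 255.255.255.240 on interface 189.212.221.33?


Binary: 11111111.11111111.11111111.11110000
Count leading 1s
Prefix: /28


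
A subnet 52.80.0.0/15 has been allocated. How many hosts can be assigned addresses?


Host bits = 32 - 15 = 17
Total addresses = 2^17 = 131072
Usable = total - 2 (network and broadcast)
Usable hosts: 131070


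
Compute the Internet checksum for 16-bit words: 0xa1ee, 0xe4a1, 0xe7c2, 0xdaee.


Sum all words (with carry folding):
+ 0xa1ee = 0xa1ee
+ 0xe4a1 = 0x8690
+ 0xe7c2 = 0x6e53
+ 0xdaee = 0x4942
One's complement: ~0x4942
Checksum = 0xb6bd


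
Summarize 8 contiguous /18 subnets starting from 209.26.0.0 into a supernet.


Original prefix: /18
Number of subnets: 8 = 2^3
New prefix = 18 - 3 = 15
Supernet: 209.26.0.0/15


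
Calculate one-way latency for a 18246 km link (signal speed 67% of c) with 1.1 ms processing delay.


Speed = 0.67 * 3e5 km/s = 201000 km/s
Propagation delay = 18246 / 201000 = 0.0908 s = 90.7761 ms
Processing delay = 1.1 ms
Total one-way latency = 91.8761 ms


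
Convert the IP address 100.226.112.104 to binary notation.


100 = 01100100
226 = 11100010
112 = 01110000
104 = 01101000
Binary: 01100100.11100010.01110000.01101000


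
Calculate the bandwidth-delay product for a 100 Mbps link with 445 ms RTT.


BDP = bandwidth * RTT
= 100 Mbps * 445 ms
= 100 * 1e6 * 445 / 1000 bits
= 44500000 bits
= 5562500 bytes
= 5432.1289 KB
BDP = 44500000 bits (5562500 bytes)


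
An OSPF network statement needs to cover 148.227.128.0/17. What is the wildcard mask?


Subnet mask: 255.255.128.0
Wildcard = 255.255.255.255 - subnet mask
255 - 255 = 0
255 - 255 = 0
255 - 128 = 127
255 - 0 = 255
Wildcard: 0.0.127.255


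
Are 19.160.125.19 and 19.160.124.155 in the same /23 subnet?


Mask: 255.255.254.0
19.160.125.19 AND mask = 19.160.124.0
19.160.124.155 AND mask = 19.160.124.0
Yes, same subnet (19.160.124.0)


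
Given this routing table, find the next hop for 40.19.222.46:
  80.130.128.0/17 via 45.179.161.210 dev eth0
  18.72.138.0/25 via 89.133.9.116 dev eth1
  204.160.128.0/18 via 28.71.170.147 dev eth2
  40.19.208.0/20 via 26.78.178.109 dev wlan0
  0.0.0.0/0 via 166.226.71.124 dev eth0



Longest prefix match for 40.19.222.46:
  /17 80.130.128.0: no
  /25 18.72.138.0: no
  /18 204.160.128.0: no
  /20 40.19.208.0: MATCH
  /0 0.0.0.0: MATCH
Selected: next-hop 26.78.178.109 via wlan0 (matched /20)


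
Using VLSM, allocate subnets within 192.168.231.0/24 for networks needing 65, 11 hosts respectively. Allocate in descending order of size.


65 hosts -> /25 (126 usable): 192.168.231.0/25
11 hosts -> /28 (14 usable): 192.168.231.128/28
Allocation: 192.168.231.0/25 (65 hosts, 126 usable); 192.168.231.128/28 (11 hosts, 14 usable)


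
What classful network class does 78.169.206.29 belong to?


First octet: 78
Binary: 01001110
0xxxxxxx -> Class A (1-126)
Class A, default mask 255.0.0.0 (/8)


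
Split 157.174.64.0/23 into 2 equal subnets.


New prefix = 23 + 1 = 24
Each subnet has 256 addresses
  157.174.64.0/24
  157.174.65.0/24
Subnets: 157.174.64.0/24, 157.174.65.0/24


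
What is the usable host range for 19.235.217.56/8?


Network: 19.0.0.0
Broadcast: 19.255.255.255
First usable = network + 1
Last usable = broadcast - 1
Range: 19.0.0.1 to 19.255.255.254
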